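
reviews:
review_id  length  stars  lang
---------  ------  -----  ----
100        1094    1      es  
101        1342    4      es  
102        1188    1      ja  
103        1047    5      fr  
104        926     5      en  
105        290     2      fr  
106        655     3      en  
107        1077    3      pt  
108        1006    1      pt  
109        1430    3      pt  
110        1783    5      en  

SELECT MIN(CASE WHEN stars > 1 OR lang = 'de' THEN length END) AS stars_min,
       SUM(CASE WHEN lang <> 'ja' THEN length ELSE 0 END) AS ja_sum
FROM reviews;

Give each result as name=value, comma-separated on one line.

[stars_min: stars > 1 OR lang = 'de']
review_id=100: ✗
review_id=101: ✓ → 1342
review_id=102: ✗
review_id=103: ✓ → 1047
review_id=104: ✓ → 926
review_id=105: ✓ → 290
review_id=106: ✓ → 655
review_id=107: ✓ → 1077
review_id=108: ✗
review_id=109: ✓ → 1430
review_id=110: ✓ → 1783
stars_min = MIN(1342, 1047, 926, 290, 655, 1077, 1430, 1783) = 290
—
[ja_sum: lang <> 'ja']
review_id=100: ✓ → 1094
review_id=101: ✓ → 1342
review_id=102: ✗
review_id=103: ✓ → 1047
review_id=104: ✓ → 926
review_id=105: ✓ → 290
review_id=106: ✓ → 655
review_id=107: ✓ → 1077
review_id=108: ✓ → 1006
review_id=109: ✓ → 1430
review_id=110: ✓ → 1783
ja_sum = 1094 + 1342 + 1047 + 926 + 290 + 655 + 1077 + 1006 + 1430 + 1783 = 10650

stars_min=290, ja_sum=10650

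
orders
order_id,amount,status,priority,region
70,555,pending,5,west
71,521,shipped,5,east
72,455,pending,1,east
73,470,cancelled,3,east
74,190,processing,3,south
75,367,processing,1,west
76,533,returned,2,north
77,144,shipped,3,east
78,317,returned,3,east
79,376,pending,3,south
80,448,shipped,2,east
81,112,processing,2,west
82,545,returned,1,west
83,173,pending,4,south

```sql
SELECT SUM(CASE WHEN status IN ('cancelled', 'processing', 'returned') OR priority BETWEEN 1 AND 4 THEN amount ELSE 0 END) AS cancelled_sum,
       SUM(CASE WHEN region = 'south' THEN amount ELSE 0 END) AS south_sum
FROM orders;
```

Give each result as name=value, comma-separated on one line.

cancelled_sum=4130, south_sum=739

[cancelled_sum: status IN ('cancelled', 'processing', 'returned') OR priority BETWEEN 1 AND 4]
order_id=70: ✗
order_id=71: ✗
order_id=72: ✓ → 455
order_id=73: ✓ → 470
order_id=74: ✓ → 190
order_id=75: ✓ → 367
order_id=76: ✓ → 533
order_id=77: ✓ → 144
order_id=78: ✓ → 317
order_id=79: ✓ → 376
order_id=80: ✓ → 448
order_id=81: ✓ → 112
order_id=82: ✓ → 545
order_id=83: ✓ → 173
cancelled_sum = 455 + 470 + 190 + 367 + 533 + 144 + 317 + 376 + 448 + 112 + 545 + 173 = 4130
—
[south_sum: region = 'south']
order_id=70: ✗
order_id=71: ✗
order_id=72: ✗
order_id=73: ✗
order_id=74: ✓ → 190
order_id=75: ✗
order_id=76: ✗
order_id=77: ✗
order_id=78: ✗
order_id=79: ✓ → 376
order_id=80: ✗
order_id=81: ✗
order_id=82: ✗
order_id=83: ✓ → 173
south_sum = 190 + 376 + 173 = 739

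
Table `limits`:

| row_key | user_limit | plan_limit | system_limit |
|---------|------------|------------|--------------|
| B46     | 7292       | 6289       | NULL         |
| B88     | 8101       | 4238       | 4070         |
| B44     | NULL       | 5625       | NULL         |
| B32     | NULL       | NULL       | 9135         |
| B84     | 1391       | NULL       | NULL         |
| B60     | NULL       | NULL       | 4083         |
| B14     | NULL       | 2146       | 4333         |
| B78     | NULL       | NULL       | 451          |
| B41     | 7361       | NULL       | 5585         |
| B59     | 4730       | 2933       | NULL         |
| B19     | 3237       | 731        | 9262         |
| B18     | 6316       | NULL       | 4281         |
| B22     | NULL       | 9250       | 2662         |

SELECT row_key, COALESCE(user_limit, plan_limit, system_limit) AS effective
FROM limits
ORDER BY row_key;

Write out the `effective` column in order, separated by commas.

row_key=B14: user_limit=NULL, plan_limit=2146 → 2146
row_key=B18: user_limit=6316 → 6316
row_key=B19: user_limit=3237 → 3237
row_key=B22: user_limit=NULL, plan_limit=9250 → 9250
row_key=B32: user_limit=NULL, plan_limit=NULL, system_limit=9135 → 9135
row_key=B41: user_limit=7361 → 7361
row_key=B44: user_limit=NULL, plan_limit=5625 → 5625
row_key=B46: user_limit=7292 → 7292
row_key=B59: user_limit=4730 → 4730
row_key=B60: user_limit=NULL, plan_limit=NULL, system_limit=4083 → 4083
row_key=B78: user_limit=NULL, plan_limit=NULL, system_limit=451 → 451
row_key=B84: user_limit=1391 → 1391
row_key=B88: user_limit=8101 → 8101

2146, 6316, 3237, 9250, 9135, 7361, 5625, 7292, 4730, 4083, 451, 1391, 8101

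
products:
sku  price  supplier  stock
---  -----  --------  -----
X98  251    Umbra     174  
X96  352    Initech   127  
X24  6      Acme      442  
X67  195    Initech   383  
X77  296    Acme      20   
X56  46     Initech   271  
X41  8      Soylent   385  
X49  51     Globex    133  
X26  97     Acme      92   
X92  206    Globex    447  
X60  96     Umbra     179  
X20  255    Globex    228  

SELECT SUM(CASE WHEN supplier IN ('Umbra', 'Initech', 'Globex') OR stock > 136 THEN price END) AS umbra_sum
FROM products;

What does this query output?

1466

sku=X98: ✓ → 251
sku=X96: ✓ → 352
sku=X24: ✓ → 6
sku=X67: ✓ → 195
sku=X77: ✗
sku=X56: ✓ → 46
sku=X41: ✓ → 8
sku=X49: ✓ → 51
sku=X26: ✗
sku=X92: ✓ → 206
sku=X60: ✓ → 96
sku=X20: ✓ → 255
umbra_sum = 251 + 352 + 6 + 195 + 46 + 8 + 51 + 206 + 96 + 255 = 1466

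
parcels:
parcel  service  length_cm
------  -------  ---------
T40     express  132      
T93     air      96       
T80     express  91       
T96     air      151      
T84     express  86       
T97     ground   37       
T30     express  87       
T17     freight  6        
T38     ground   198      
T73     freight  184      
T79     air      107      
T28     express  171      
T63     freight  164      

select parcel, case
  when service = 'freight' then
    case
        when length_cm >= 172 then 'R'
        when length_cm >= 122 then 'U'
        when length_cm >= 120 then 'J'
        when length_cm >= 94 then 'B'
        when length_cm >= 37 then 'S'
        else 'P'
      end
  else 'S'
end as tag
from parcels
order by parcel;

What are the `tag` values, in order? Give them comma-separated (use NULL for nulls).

parcel=T17: service='freight' → inner[ELSE] → P
parcel=T28: service='express' → outer ELSE → S
parcel=T30: service='express' → outer ELSE → S
parcel=T38: service='ground' → outer ELSE → S
parcel=T40: service='express' → outer ELSE → S
parcel=T63: service='freight' → inner[length_cm >= 122] → U
parcel=T73: service='freight' → inner[length_cm >= 172] → R
parcel=T79: service='air' → outer ELSE → S
parcel=T80: service='express' → outer ELSE → S
parcel=T84: service='express' → outer ELSE → S
parcel=T93: service='air' → outer ELSE → S
parcel=T96: service='air' → outer ELSE → S
parcel=T97: service='ground' → outer ELSE → S

P, S, S, S, S, U, R, S, S, S, S, S, S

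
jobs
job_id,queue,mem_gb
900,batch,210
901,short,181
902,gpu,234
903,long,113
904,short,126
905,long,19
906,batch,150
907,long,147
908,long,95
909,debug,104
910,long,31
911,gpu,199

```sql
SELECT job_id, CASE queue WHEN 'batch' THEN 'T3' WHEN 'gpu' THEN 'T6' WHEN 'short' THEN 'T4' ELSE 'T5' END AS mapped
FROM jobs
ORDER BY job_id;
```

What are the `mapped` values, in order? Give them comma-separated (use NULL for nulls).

T3, T4, T6, T5, T4, T5, T3, T5, T5, T5, T5, T6

job_id=900: queue='batch' → T3
job_id=901: queue='short' → T4
job_id=902: queue='gpu' → T6
job_id=903: ELSE → T5
job_id=904: queue='short' → T4
job_id=905: ELSE → T5
job_id=906: queue='batch' → T3
job_id=907: ELSE → T5
job_id=908: ELSE → T5
job_id=909: ELSE → T5
job_id=910: ELSE → T5
job_id=911: queue='gpu' → T6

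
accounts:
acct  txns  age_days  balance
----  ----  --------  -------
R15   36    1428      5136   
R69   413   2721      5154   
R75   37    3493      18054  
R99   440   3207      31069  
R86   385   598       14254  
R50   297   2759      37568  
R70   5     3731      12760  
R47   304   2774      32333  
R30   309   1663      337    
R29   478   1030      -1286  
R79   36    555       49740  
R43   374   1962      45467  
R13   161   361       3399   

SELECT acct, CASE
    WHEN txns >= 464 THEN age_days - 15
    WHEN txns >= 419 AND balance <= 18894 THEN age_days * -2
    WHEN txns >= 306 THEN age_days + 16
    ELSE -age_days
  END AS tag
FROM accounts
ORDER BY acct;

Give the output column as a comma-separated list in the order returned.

-361, -1428, 1015, 1679, 1978, -2774, -2759, 2737, -3731, -3493, -555, 614, 3223

acct=R13: ELSE → -361
acct=R15: ELSE → -1428
acct=R29: txns >= 464 → 1015
acct=R30: txns >= 306 → 1679
acct=R43: txns >= 306 → 1978
acct=R47: ELSE → -2774
acct=R50: ELSE → -2759
acct=R69: txns >= 306 → 2737
acct=R70: ELSE → -3731
acct=R75: ELSE → -3493
acct=R79: ELSE → -555
acct=R86: txns >= 306 → 614
acct=R99: txns >= 306 → 3223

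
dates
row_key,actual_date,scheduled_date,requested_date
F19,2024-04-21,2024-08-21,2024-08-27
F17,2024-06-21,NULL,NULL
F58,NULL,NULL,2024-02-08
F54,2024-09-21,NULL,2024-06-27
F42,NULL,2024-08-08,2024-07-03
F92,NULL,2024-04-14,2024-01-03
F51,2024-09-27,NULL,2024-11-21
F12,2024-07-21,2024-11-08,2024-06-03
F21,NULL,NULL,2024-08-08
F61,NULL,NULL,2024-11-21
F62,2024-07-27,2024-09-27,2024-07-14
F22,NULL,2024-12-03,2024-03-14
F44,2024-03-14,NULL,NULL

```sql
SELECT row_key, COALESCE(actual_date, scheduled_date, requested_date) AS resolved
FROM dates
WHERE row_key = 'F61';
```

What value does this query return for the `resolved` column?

2024-11-21

row_key = F61: actual_date=NULL, scheduled_date=NULL, requested_date=2024-11-21.
actual_date=NULL, scheduled_date=NULL, requested_date=2024-11-21 → 2024-11-21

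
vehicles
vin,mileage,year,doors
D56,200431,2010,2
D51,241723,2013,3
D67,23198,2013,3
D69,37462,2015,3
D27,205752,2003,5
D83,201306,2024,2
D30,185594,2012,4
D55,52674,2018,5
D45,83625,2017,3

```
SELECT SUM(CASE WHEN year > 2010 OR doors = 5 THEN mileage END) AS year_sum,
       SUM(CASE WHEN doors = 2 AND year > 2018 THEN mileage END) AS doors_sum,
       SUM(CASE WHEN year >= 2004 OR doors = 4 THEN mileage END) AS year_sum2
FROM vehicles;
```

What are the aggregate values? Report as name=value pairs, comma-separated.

[year_sum: year > 2010 OR doors = 5]
vin=D56: ✗
vin=D51: ✓ → 241723
vin=D67: ✓ → 23198
vin=D69: ✓ → 37462
vin=D27: ✓ → 205752
vin=D83: ✓ → 201306
vin=D30: ✓ → 185594
vin=D55: ✓ → 52674
vin=D45: ✓ → 83625
year_sum = 241723 + 23198 + 37462 + 205752 + 201306 + 185594 + 52674 + 83625 = 1031334
—
[doors_sum: doors = 2 AND year > 2018]
vin=D56: ✗
vin=D51: ✗
vin=D67: ✗
vin=D69: ✗
vin=D27: ✗
vin=D83: ✓ → 201306
vin=D30: ✗
vin=D55: ✗
vin=D45: ✗
doors_sum = 201306
—
[year_sum2: year >= 2004 OR doors = 4]
vin=D56: ✓ → 200431
vin=D51: ✓ → 241723
vin=D67: ✓ → 23198
vin=D69: ✓ → 37462
vin=D27: ✗
vin=D83: ✓ → 201306
vin=D30: ✓ → 185594
vin=D55: ✓ → 52674
vin=D45: ✓ → 83625
year_sum2 = 200431 + 241723 + 23198 + 37462 + 201306 + 185594 + 52674 + 83625 = 1026013

year_sum=1031334, doors_sum=201306, year_sum2=1026013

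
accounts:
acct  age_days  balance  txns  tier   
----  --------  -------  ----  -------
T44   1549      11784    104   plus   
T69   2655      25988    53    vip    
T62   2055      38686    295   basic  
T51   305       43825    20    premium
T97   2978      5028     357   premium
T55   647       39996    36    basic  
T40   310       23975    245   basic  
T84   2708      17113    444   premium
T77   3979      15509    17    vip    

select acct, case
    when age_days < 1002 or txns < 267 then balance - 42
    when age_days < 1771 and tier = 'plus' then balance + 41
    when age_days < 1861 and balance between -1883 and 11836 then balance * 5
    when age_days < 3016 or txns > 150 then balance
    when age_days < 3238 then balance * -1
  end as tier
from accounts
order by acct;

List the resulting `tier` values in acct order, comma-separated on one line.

23933, 11742, 43783, 39954, 38686, 25946, 15467, 17113, 5028

acct=T40: age_days < 1002 or txns < 267 → 23933
acct=T44: age_days < 1002 or txns < 267 → 11742
acct=T51: age_days < 1002 or txns < 267 → 43783
acct=T55: age_days < 1002 or txns < 267 → 39954
acct=T62: age_days < 3016 or txns > 150 → 38686
acct=T69: age_days < 1002 or txns < 267 → 25946
acct=T77: age_days < 1002 or txns < 267 → 15467
acct=T84: age_days < 3016 or txns > 150 → 17113
acct=T97: age_days < 3016 or txns > 150 → 5028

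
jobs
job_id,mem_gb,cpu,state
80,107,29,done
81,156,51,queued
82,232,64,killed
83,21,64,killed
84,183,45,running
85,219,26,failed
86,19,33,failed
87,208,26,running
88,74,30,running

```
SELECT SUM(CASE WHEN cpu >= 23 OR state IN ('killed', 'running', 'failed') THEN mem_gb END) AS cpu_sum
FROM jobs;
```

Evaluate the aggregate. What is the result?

job_id=80: ✓ → 107
job_id=81: ✓ → 156
job_id=82: ✓ → 232
job_id=83: ✓ → 21
job_id=84: ✓ → 183
job_id=85: ✓ → 219
job_id=86: ✓ → 19
job_id=87: ✓ → 208
job_id=88: ✓ → 74
cpu_sum = 107 + 156 + 232 + 21 + 183 + 219 + 19 + 208 + 74 = 1219

1219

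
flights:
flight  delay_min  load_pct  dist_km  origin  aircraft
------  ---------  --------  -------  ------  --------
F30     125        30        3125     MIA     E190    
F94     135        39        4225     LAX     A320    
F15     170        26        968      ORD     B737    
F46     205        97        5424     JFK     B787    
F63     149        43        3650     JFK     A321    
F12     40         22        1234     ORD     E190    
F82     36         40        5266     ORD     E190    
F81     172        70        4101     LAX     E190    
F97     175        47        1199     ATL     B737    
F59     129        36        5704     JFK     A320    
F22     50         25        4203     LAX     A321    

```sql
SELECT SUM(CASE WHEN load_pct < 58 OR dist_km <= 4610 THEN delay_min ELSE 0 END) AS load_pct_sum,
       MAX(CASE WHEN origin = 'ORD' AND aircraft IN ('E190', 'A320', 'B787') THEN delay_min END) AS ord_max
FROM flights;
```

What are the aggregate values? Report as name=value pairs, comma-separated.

load_pct_sum=1181, ord_max=40

[load_pct_sum: load_pct < 58 OR dist_km <= 4610]
flight=F30: ✓ → 125
flight=F94: ✓ → 135
flight=F15: ✓ → 170
flight=F46: ✗
flight=F63: ✓ → 149
flight=F12: ✓ → 40
flight=F82: ✓ → 36
flight=F81: ✓ → 172
flight=F97: ✓ → 175
flight=F59: ✓ → 129
flight=F22: ✓ → 50
load_pct_sum = 125 + 135 + 170 + 149 + 40 + 36 + 172 + 175 + 129 + 50 = 1181
—
[ord_max: origin = 'ORD' AND aircraft IN ('E190', 'A320', 'B787')]
flight=F30: ✗
flight=F94: ✗
flight=F15: ✗
flight=F46: ✗
flight=F63: ✗
flight=F12: ✓ → 40
flight=F82: ✓ → 36
flight=F81: ✗
flight=F97: ✗
flight=F59: ✗
flight=F22: ✗
ord_max = MAX(40, 36) = 40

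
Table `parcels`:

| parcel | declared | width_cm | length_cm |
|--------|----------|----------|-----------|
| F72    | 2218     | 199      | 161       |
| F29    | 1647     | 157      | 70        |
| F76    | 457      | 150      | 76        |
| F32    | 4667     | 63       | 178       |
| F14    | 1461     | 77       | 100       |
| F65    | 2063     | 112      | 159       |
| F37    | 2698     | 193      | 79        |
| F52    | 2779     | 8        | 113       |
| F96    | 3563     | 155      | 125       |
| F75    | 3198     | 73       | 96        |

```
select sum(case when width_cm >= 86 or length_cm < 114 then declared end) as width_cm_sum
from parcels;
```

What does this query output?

parcel=F72: ✓ → 2218
parcel=F29: ✓ → 1647
parcel=F76: ✓ → 457
parcel=F32: ✗
parcel=F14: ✓ → 1461
parcel=F65: ✓ → 2063
parcel=F37: ✓ → 2698
parcel=F52: ✓ → 2779
parcel=F96: ✓ → 3563
parcel=F75: ✓ → 3198
width_cm_sum = 2218 + 1647 + 457 + 1461 + 2063 + 2698 + 2779 + 3563 + 3198 = 20084

20084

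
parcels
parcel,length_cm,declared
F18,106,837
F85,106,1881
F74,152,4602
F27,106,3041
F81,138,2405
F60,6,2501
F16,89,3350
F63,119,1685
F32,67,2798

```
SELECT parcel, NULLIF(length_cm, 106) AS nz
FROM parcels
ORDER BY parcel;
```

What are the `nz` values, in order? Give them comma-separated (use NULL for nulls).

89, NULL, NULL, 67, 6, 119, 152, 138, NULL

parcel=F16: length_cm=89 vs 106: differ → 89
parcel=F18: length_cm=106 vs 106: equal → NULL
parcel=F27: length_cm=106 vs 106: equal → NULL
parcel=F32: length_cm=67 vs 106: differ → 67
parcel=F60: length_cm=6 vs 106: differ → 6
parcel=F63: length_cm=119 vs 106: differ → 119
parcel=F74: length_cm=152 vs 106: differ → 152
parcel=F81: length_cm=138 vs 106: differ → 138
parcel=F85: length_cm=106 vs 106: equal → NULL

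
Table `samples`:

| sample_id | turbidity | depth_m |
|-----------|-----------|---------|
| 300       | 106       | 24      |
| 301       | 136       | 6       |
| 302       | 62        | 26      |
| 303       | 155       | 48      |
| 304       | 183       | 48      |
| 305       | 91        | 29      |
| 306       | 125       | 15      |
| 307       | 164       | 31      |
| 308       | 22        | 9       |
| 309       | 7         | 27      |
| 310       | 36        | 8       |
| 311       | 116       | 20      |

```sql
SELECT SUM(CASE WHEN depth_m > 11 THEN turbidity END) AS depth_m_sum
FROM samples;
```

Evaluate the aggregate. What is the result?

sample_id=300: ✓ → 106
sample_id=301: ✗
sample_id=302: ✓ → 62
sample_id=303: ✓ → 155
sample_id=304: ✓ → 183
sample_id=305: ✓ → 91
sample_id=306: ✓ → 125
sample_id=307: ✓ → 164
sample_id=308: ✗
sample_id=309: ✓ → 7
sample_id=310: ✗
sample_id=311: ✓ → 116
depth_m_sum = 106 + 62 + 155 + 183 + 91 + 125 + 164 + 7 + 116 = 1009

1009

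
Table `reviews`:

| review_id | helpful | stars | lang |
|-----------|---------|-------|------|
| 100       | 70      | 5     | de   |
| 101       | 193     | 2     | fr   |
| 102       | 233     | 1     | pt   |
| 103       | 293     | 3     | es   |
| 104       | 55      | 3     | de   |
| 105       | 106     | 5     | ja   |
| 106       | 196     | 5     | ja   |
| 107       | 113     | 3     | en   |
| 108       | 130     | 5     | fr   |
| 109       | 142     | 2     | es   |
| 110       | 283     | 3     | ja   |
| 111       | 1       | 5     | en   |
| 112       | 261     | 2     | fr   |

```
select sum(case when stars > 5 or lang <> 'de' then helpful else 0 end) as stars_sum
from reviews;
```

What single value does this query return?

1951

review_id=100: ✗
review_id=101: ✓ → 193
review_id=102: ✓ → 233
review_id=103: ✓ → 293
review_id=104: ✗
review_id=105: ✓ → 106
review_id=106: ✓ → 196
review_id=107: ✓ → 113
review_id=108: ✓ → 130
review_id=109: ✓ → 142
review_id=110: ✓ → 283
review_id=111: ✓ → 1
review_id=112: ✓ → 261
stars_sum = 193 + 233 + 293 + 106 + 196 + 113 + 130 + 142 + 283 + 1 + 261 = 1951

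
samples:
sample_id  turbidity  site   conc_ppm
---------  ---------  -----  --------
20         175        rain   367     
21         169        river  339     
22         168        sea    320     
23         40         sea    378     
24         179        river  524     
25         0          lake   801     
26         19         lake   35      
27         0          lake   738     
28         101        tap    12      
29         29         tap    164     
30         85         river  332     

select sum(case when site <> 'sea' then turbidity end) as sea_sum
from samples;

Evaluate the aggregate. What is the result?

757

sample_id=20: ✓ → 175
sample_id=21: ✓ → 169
sample_id=22: ✗
sample_id=23: ✗
sample_id=24: ✓ → 179
sample_id=25: ✓ → 0
sample_id=26: ✓ → 19
sample_id=27: ✓ → 0
sample_id=28: ✓ → 101
sample_id=29: ✓ → 29
sample_id=30: ✓ → 85
sea_sum = 175 + 169 + 179 + 19 + 101 + 29 + 85 = 757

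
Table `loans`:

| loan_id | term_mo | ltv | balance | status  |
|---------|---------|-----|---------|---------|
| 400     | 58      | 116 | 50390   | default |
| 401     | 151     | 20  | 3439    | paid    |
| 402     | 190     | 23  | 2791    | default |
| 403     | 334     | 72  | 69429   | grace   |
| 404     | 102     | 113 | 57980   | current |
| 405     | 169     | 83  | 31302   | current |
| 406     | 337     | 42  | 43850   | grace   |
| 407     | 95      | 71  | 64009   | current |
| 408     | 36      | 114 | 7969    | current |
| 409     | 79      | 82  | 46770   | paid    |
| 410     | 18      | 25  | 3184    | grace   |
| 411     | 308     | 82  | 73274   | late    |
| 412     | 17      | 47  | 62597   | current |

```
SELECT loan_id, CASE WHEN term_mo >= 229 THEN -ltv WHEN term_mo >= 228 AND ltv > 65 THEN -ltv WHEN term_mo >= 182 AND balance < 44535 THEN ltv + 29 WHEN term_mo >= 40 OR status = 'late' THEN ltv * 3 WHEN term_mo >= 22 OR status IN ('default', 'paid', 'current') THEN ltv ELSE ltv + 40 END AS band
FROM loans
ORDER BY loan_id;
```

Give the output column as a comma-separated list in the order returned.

loan_id=400: term_mo >= 40 OR status = 'late' → 348
loan_id=401: term_mo >= 40 OR status = 'late' → 60
loan_id=402: term_mo >= 182 AND balance < 44535 → 52
loan_id=403: term_mo >= 229 → -72
loan_id=404: term_mo >= 40 OR status = 'late' → 339
loan_id=405: term_mo >= 40 OR status = 'late' → 249
loan_id=406: term_mo >= 229 → -42
loan_id=407: term_mo >= 40 OR status = 'late' → 213
loan_id=408: term_mo >= 22 OR status IN ('default', 'paid', 'current') → 114
loan_id=409: term_mo >= 40 OR status = 'late' → 246
loan_id=410: ELSE → 65
loan_id=411: term_mo >= 229 → -82
loan_id=412: term_mo >= 22 OR status IN ('default', 'paid', 'current') → 47

348, 60, 52, -72, 339, 249, -42, 213, 114, 246, 65, -82, 47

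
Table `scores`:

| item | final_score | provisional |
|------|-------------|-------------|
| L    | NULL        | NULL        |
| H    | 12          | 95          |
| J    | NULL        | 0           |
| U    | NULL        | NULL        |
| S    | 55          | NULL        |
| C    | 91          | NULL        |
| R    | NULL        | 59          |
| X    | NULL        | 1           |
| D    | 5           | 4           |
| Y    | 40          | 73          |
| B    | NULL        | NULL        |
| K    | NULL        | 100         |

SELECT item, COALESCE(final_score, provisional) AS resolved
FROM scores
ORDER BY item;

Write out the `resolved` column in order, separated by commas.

NULL, 91, 5, 12, 0, 100, NULL, 59, 55, NULL, 1, 40

item=B: final_score=NULL, provisional=NULL (all NULL) → NULL
item=C: final_score=91 → 91
item=D: final_score=5 → 5
item=H: final_score=12 → 12
item=J: final_score=NULL, provisional=0 → 0
item=K: final_score=NULL, provisional=100 → 100
item=L: final_score=NULL, provisional=NULL (all NULL) → NULL
item=R: final_score=NULL, provisional=59 → 59
item=S: final_score=55 → 55
item=U: final_score=NULL, provisional=NULL (all NULL) → NULL
item=X: final_score=NULL, provisional=1 → 1
item=Y: final_score=40 → 40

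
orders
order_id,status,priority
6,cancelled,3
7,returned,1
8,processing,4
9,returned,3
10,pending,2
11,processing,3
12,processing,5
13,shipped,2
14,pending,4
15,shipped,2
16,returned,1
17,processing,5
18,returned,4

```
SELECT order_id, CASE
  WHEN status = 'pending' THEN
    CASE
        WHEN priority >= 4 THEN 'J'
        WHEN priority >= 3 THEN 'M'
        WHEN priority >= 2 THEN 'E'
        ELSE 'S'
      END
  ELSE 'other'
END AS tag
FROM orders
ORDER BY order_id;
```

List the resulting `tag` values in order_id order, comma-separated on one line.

order_id=6: status='cancelled' → outer ELSE → other
order_id=7: status='returned' → outer ELSE → other
order_id=8: status='processing' → outer ELSE → other
order_id=9: status='returned' → outer ELSE → other
order_id=10: status='pending' → inner[priority >= 2] → E
order_id=11: status='processing' → outer ELSE → other
order_id=12: status='processing' → outer ELSE → other
order_id=13: status='shipped' → outer ELSE → other
order_id=14: status='pending' → inner[priority >= 4] → J
order_id=15: status='shipped' → outer ELSE → other
order_id=16: status='returned' → outer ELSE → other
order_id=17: status='processing' → outer ELSE → other
order_id=18: status='returned' → outer ELSE → other

other, other, other, other, E, other, other, other, J, other, other, other, other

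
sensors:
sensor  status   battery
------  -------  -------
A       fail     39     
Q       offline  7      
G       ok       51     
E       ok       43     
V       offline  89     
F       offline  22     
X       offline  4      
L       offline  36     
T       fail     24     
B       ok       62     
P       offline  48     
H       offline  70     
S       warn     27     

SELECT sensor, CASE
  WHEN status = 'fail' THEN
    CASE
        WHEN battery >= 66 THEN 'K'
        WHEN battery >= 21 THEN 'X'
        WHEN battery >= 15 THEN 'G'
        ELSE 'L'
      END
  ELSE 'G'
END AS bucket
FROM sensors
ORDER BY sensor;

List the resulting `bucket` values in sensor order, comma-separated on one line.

X, G, G, G, G, G, G, G, G, G, X, G, G

sensor=A: status='fail' → inner[battery >= 21] → X
sensor=B: status='ok' → outer ELSE → G
sensor=E: status='ok' → outer ELSE → G
sensor=F: status='offline' → outer ELSE → G
sensor=G: status='ok' → outer ELSE → G
sensor=H: status='offline' → outer ELSE → G
sensor=L: status='offline' → outer ELSE → G
sensor=P: status='offline' → outer ELSE → G
sensor=Q: status='offline' → outer ELSE → G
sensor=S: status='warn' → outer ELSE → G
sensor=T: status='fail' → inner[battery >= 21] → X
sensor=V: status='offline' → outer ELSE → G
sensor=X: status='offline' → outer ELSE → G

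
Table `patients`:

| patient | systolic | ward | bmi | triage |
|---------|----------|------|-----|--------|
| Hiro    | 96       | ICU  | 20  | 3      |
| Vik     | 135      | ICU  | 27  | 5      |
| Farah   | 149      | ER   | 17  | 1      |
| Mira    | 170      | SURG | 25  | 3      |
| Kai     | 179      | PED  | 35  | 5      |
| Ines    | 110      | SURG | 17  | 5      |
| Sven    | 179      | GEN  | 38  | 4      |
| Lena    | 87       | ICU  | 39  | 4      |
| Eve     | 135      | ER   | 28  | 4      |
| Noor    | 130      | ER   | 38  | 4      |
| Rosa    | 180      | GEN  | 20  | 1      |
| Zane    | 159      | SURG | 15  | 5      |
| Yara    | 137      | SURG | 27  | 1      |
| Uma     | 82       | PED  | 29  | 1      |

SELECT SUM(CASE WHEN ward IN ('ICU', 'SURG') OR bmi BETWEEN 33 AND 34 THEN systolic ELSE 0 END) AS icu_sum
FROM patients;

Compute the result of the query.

patient=Hiro: ✓ → 96
patient=Vik: ✓ → 135
patient=Farah: ✗
patient=Mira: ✓ → 170
patient=Kai: ✗
patient=Ines: ✓ → 110
patient=Sven: ✗
patient=Lena: ✓ → 87
patient=Eve: ✗
patient=Noor: ✗
patient=Rosa: ✗
patient=Zane: ✓ → 159
patient=Yara: ✓ → 137
patient=Uma: ✗
icu_sum = 96 + 135 + 170 + 110 + 87 + 159 + 137 = 894

894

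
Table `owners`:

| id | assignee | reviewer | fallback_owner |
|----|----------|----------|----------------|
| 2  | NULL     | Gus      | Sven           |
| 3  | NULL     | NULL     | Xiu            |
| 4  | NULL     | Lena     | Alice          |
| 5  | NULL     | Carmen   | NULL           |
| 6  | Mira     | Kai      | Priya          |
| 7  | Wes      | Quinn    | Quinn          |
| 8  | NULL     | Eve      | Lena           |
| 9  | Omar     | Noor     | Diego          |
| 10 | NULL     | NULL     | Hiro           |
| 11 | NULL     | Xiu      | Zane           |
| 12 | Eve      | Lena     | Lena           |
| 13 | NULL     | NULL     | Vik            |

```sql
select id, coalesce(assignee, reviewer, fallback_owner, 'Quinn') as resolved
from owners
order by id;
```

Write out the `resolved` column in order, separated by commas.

id=2: assignee=NULL, reviewer=Gus → Gus
id=3: assignee=NULL, reviewer=NULL, fallback_owner=Xiu → Xiu
id=4: assignee=NULL, reviewer=Lena → Lena
id=5: assignee=NULL, reviewer=Carmen → Carmen
id=6: assignee=Mira → Mira
id=7: assignee=Wes → Wes
id=8: assignee=NULL, reviewer=Eve → Eve
id=9: assignee=Omar → Omar
id=10: assignee=NULL, reviewer=NULL, fallback_owner=Hiro → Hiro
id=11: assignee=NULL, reviewer=Xiu → Xiu
id=12: assignee=Eve → Eve
id=13: assignee=NULL, reviewer=NULL, fallback_owner=Vik → Vik

Gus, Xiu, Lena, Carmen, Mira, Wes, Eve, Omar, Hiro, Xiu, Eve, Vik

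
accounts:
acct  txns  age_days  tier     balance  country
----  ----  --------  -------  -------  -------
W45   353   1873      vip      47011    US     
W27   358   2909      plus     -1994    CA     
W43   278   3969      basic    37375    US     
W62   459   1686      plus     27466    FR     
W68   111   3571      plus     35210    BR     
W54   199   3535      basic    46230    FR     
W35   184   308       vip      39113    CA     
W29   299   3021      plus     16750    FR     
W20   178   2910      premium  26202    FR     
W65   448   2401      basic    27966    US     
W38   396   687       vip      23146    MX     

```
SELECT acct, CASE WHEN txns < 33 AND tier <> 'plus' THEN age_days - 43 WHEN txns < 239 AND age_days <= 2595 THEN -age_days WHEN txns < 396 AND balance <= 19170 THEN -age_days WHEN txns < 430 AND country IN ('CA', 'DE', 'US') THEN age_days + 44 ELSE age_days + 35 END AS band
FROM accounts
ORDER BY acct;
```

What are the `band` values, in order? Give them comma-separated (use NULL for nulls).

2945, -2909, -3021, -308, 722, 4013, 1917, 3570, 1721, 2436, 3606

acct=W20: ELSE → 2945
acct=W27: txns < 396 AND balance <= 19170 → -2909
acct=W29: txns < 396 AND balance <= 19170 → -3021
acct=W35: txns < 239 AND age_days <= 2595 → -308
acct=W38: ELSE → 722
acct=W43: txns < 430 AND country IN ('CA', 'DE', 'US') → 4013
acct=W45: txns < 430 AND country IN ('CA', 'DE', 'US') → 1917
acct=W54: ELSE → 3570
acct=W62: ELSE → 1721
acct=W65: ELSE → 2436
acct=W68: ELSE → 3606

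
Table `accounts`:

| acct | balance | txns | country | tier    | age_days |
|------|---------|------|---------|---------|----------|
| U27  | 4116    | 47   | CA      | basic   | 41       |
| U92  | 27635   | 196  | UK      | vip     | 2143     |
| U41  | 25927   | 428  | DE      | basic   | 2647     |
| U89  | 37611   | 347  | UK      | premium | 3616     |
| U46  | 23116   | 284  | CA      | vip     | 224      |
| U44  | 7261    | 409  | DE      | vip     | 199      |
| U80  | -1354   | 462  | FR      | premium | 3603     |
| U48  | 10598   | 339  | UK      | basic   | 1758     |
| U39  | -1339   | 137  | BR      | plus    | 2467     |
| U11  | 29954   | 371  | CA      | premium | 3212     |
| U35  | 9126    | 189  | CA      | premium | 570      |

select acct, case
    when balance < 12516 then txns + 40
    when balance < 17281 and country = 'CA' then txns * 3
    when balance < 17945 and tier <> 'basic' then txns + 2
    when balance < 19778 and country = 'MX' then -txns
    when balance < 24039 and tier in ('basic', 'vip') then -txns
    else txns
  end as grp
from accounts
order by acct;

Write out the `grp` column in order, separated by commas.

371, 87, 229, 177, 428, 449, -284, 379, 502, 347, 196

acct=U11: ELSE → 371
acct=U27: balance < 12516 → 87
acct=U35: balance < 12516 → 229
acct=U39: balance < 12516 → 177
acct=U41: ELSE → 428
acct=U44: balance < 12516 → 449
acct=U46: balance < 24039 and tier in ('basic', 'vip') → -284
acct=U48: balance < 12516 → 379
acct=U80: balance < 12516 → 502
acct=U89: ELSE → 347
acct=U92: ELSE → 196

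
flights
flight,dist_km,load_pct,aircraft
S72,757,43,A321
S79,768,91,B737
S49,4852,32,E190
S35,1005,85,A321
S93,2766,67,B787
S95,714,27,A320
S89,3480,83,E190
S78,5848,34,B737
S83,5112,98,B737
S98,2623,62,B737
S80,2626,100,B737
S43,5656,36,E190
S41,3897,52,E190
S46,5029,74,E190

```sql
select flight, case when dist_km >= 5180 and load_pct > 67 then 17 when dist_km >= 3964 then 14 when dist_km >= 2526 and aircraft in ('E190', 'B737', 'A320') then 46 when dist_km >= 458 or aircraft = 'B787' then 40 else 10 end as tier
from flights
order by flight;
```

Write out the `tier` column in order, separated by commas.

40, 46, 14, 14, 14, 40, 14, 40, 46, 14, 46, 40, 40, 46

flight=S35: dist_km >= 458 or aircraft = 'B787' → 40
flight=S41: dist_km >= 2526 and aircraft in ('E190', 'B737', 'A320') → 46
flight=S43: dist_km >= 3964 → 14
flight=S46: dist_km >= 3964 → 14
flight=S49: dist_km >= 3964 → 14
flight=S72: dist_km >= 458 or aircraft = 'B787' → 40
flight=S78: dist_km >= 3964 → 14
flight=S79: dist_km >= 458 or aircraft = 'B787' → 40
flight=S80: dist_km >= 2526 and aircraft in ('E190', 'B737', 'A320') → 46
flight=S83: dist_km >= 3964 → 14
flight=S89: dist_km >= 2526 and aircraft in ('E190', 'B737', 'A320') → 46
flight=S93: dist_km >= 458 or aircraft = 'B787' → 40
flight=S95: dist_km >= 458 or aircraft = 'B787' → 40
flight=S98: dist_km >= 2526 and aircraft in ('E190', 'B737', 'A320') → 46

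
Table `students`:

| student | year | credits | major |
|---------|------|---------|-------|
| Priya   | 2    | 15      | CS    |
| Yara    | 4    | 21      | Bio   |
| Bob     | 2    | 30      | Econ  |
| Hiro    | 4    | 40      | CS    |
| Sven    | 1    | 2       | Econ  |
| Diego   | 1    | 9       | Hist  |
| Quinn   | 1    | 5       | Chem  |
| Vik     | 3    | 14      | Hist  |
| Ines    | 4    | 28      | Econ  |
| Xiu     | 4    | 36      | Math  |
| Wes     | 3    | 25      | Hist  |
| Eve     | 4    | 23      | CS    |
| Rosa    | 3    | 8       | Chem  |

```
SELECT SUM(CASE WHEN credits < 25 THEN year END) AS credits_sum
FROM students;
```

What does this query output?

19

student=Priya: ✓ → 2
student=Yara: ✓ → 4
student=Bob: ✗
student=Hiro: ✗
student=Sven: ✓ → 1
student=Diego: ✓ → 1
student=Quinn: ✓ → 1
student=Vik: ✓ → 3
student=Ines: ✗
student=Xiu: ✗
student=Wes: ✗
student=Eve: ✓ → 4
student=Rosa: ✓ → 3
credits_sum = 2 + 4 + 1 + 1 + 1 + 3 + 4 + 3 = 19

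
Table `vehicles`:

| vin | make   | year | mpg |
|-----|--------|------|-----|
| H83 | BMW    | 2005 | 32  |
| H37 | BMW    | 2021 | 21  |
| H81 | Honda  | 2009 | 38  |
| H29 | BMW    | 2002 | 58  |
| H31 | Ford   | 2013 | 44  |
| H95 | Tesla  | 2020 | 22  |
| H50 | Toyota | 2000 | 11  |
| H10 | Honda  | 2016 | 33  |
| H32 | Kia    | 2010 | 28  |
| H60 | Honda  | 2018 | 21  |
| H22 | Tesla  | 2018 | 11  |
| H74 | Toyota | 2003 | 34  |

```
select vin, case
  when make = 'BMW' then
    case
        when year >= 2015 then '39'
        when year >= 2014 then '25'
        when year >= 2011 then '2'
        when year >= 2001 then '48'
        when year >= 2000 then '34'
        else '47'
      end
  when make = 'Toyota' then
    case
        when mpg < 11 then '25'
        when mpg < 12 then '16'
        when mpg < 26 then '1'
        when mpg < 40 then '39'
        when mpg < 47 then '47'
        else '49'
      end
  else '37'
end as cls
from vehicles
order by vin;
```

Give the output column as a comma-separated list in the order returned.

vin=H10: make='Honda' → outer ELSE → 37
vin=H22: make='Tesla' → outer ELSE → 37
vin=H29: make='BMW' → inner[year >= 2001] → 48
vin=H31: make='Ford' → outer ELSE → 37
vin=H32: make='Kia' → outer ELSE → 37
vin=H37: make='BMW' → inner[year >= 2015] → 39
vin=H50: make='Toyota' → inner[mpg < 12] → 16
vin=H60: make='Honda' → outer ELSE → 37
vin=H74: make='Toyota' → inner[mpg < 40] → 39
vin=H81: make='Honda' → outer ELSE → 37
vin=H83: make='BMW' → inner[year >= 2001] → 48
vin=H95: make='Tesla' → outer ELSE → 37

37, 37, 48, 37, 37, 39, 16, 37, 39, 37, 48, 37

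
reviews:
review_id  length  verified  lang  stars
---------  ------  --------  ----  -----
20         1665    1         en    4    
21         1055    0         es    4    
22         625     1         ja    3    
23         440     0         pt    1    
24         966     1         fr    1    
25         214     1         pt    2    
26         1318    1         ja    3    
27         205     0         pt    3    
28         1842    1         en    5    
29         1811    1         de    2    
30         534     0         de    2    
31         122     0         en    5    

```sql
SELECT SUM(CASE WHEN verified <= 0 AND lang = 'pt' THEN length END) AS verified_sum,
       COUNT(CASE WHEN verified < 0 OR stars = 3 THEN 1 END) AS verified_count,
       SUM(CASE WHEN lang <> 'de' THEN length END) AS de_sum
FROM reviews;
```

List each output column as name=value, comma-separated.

[verified_sum: verified <= 0 AND lang = 'pt']
review_id=20: ✗
review_id=21: ✗
review_id=22: ✗
review_id=23: ✓ → 440
review_id=24: ✗
review_id=25: ✗
review_id=26: ✗
review_id=27: ✓ → 205
review_id=28: ✗
review_id=29: ✗
review_id=30: ✗
review_id=31: ✗
verified_sum = 440 + 205 = 645
—
[verified_count: verified < 0 OR stars = 3]
review_id=20: ✗
review_id=21: ✗
review_id=22: ✓ → 1
review_id=23: ✗
review_id=24: ✗
review_id=25: ✗
review_id=26: ✓ → 1
review_id=27: ✓ → 1
review_id=28: ✗
review_id=29: ✗
review_id=30: ✗
review_id=31: ✗
verified_count = COUNT(1, 1, 1) = 3
—
[de_sum: lang <> 'de']
review_id=20: ✓ → 1665
review_id=21: ✓ → 1055
review_id=22: ✓ → 625
review_id=23: ✓ → 440
review_id=24: ✓ → 966
review_id=25: ✓ → 214
review_id=26: ✓ → 1318
review_id=27: ✓ → 205
review_id=28: ✓ → 1842
review_id=29: ✗
review_id=30: ✗
review_id=31: ✓ → 122
de_sum = 1665 + 1055 + 625 + 440 + 966 + 214 + 1318 + 205 + 1842 + 122 = 8452

verified_sum=645, verified_count=3, de_sum=8452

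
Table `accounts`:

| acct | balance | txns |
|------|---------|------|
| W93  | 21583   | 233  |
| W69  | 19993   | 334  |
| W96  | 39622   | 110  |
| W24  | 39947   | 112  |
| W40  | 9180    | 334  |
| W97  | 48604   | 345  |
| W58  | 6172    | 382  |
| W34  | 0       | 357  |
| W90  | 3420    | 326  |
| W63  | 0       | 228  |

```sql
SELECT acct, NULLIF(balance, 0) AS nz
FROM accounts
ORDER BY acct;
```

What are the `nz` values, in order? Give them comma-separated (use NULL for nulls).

acct=W24: balance=39947 vs 0: differ → 39947
acct=W34: balance=0 vs 0: equal → NULL
acct=W40: balance=9180 vs 0: differ → 9180
acct=W58: balance=6172 vs 0: differ → 6172
acct=W63: balance=0 vs 0: equal → NULL
acct=W69: balance=19993 vs 0: differ → 19993
acct=W90: balance=3420 vs 0: differ → 3420
acct=W93: balance=21583 vs 0: differ → 21583
acct=W96: balance=39622 vs 0: differ → 39622
acct=W97: balance=48604 vs 0: differ → 48604

39947, NULL, 9180, 6172, NULL, 19993, 3420, 21583, 39622, 48604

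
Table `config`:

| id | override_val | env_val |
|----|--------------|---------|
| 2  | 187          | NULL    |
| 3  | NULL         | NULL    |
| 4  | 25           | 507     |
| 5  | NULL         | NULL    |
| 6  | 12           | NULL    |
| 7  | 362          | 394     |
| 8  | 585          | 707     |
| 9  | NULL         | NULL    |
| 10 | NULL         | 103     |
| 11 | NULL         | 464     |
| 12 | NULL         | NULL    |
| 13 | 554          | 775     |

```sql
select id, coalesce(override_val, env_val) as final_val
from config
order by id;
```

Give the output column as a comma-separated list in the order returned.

187, NULL, 25, NULL, 12, 362, 585, NULL, 103, 464, NULL, 554

id=2: override_val=187 → 187
id=3: override_val=NULL, env_val=NULL (all NULL) → NULL
id=4: override_val=25 → 25
id=5: override_val=NULL, env_val=NULL (all NULL) → NULL
id=6: override_val=12 → 12
id=7: override_val=362 → 362
id=8: override_val=585 → 585
id=9: override_val=NULL, env_val=NULL (all NULL) → NULL
id=10: override_val=NULL, env_val=103 → 103
id=11: override_val=NULL, env_val=464 → 464
id=12: override_val=NULL, env_val=NULL (all NULL) → NULL
id=13: override_val=554 → 554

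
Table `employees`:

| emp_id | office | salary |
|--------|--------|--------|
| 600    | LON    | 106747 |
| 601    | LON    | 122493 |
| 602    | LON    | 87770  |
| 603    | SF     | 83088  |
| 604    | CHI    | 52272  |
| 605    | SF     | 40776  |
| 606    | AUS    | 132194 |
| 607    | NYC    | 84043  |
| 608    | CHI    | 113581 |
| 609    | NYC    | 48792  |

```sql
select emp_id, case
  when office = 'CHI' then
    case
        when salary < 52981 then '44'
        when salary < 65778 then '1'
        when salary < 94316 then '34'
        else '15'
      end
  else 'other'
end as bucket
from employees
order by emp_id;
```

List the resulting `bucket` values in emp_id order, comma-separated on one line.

other, other, other, other, 44, other, other, other, 15, other

emp_id=600: office='LON' → outer ELSE → other
emp_id=601: office='LON' → outer ELSE → other
emp_id=602: office='LON' → outer ELSE → other
emp_id=603: office='SF' → outer ELSE → other
emp_id=604: office='CHI' → inner[salary < 52981] → 44
emp_id=605: office='SF' → outer ELSE → other
emp_id=606: office='AUS' → outer ELSE → other
emp_id=607: office='NYC' → outer ELSE → other
emp_id=608: office='CHI' → inner[ELSE] → 15
emp_id=609: office='NYC' → outer ELSE → other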